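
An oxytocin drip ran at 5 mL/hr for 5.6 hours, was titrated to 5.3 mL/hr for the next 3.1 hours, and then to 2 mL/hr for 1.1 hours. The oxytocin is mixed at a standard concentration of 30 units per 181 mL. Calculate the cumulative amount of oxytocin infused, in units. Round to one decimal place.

Concentration = 30 units ÷ 181 mL = 0.1657459 units/mL
Stage 1: 5 mL/hr × 5.6 hr = 28 mL → 28 mL × 0.1657459 units/mL = 4.640884 units
Stage 2: 5.3 mL/hr × 3.1 hr = 16.43 mL → 16.43 mL × 0.1657459 units/mL = 2.723204 units
Stage 3: 2 mL/hr × 1.1 hr = 2.2 mL → 2.2 mL × 0.1657459 units/mL = 0.3646409 units
Total = 4.640884 + 2.723204 + 0.3646409 = 7.728729 units

7.7 units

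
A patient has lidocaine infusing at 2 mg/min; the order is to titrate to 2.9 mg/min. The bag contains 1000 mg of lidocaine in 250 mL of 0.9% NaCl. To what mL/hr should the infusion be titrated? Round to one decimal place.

2.9 mg/min × 60 min/hr = 174 mg/hr
Concentration = 1000 mg ÷ 250 mL = 4 mg/mL
Rate = 174 mg/hr ÷ 4 mg/mL = 43.5 mL/hr

43.5 mL/hr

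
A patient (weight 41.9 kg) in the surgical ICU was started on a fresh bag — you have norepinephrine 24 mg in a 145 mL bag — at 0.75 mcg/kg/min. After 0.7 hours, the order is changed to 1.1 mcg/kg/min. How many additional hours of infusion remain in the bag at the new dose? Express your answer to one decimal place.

Initial rate:
Dose = 0.75 mcg/kg/min × 41.9 kg = 31.425 mcg/min
31.425 mcg/min × 60 min/hr = 1885.5 mcg/hr
Concentration = 24 mg ÷ 145 mL = 0.1655172 mg/mL = 165.5172 mcg/mL
Rate = 1885.5 mcg/hr ÷ 165.5172 mcg/mL = 11.39156 mL/hr
Volume infused so far = 11.39156 mL/hr × 0.7 hr = 7.974094 mL
Volume remaining = 145 − 7.974094 = 137.0259 mL
New rate:
Dose = 1.1 mcg/kg/min × 41.9 kg = 46.09 mcg/min
46.09 mcg/min × 60 min/hr = 2765.4 mcg/hr
Rate = 2765.4 mcg/hr ÷ 165.5172 mcg/mL = 16.70763 mL/hr
Time remaining = 137.0259 mL ÷ 16.70763 mL/hr = 8.201399 hr

8.2 hours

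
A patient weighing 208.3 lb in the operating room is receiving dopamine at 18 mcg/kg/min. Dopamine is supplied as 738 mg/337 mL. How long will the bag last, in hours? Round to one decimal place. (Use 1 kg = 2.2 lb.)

7.2 hours

Weight = 208.3 lb ÷ 2.2 lb/kg = 94.68182 kg
Dose = 18 mcg/kg/min × 94.68182 kg = 1704.273 mcg/min
1704.273 mcg/min × 60 min/hr = 102256.4 mcg/hr
Concentration = 738 mg ÷ 337 mL = 2.189911 mg/mL = 2189.911 mcg/mL
Rate = 102256.4 mcg/hr ÷ 2189.911 mcg/mL = 46.6943 mL/hr
Duration = 337 mL ÷ 46.6943 mL/hr = 7.217155 hr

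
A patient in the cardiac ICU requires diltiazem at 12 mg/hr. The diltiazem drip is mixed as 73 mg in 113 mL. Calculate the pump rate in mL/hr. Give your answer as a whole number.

Concentration = 73 mg ÷ 113 mL = 0.6460177 mg/mL
Rate = 12 mg/hr ÷ 0.6460177 mg/mL = 18.57534 mL/hr

19 mL/hr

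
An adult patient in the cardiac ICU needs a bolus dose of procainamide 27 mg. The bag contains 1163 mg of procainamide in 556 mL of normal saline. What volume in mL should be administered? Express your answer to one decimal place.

12.9 mL

Concentration = 1163 mg ÷ 556 mL = 2.091727 mg/mL
Volume = 27 mg ÷ 2.091727 mg/mL = 12.908 mL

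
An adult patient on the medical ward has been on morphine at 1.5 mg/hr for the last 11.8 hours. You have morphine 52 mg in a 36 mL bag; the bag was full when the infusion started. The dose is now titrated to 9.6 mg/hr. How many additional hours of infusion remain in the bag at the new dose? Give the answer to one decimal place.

Initial rate:
Concentration = 52 mg ÷ 36 mL = 1.444444 mg/mL
Rate = 1.5 mg/hr ÷ 1.444444 mg/mL = 1.038462 mL/hr
Volume infused so far = 1.038462 mL/hr × 11.8 hr = 12.25385 mL
Volume remaining = 36 − 12.25385 = 23.74615 mL
New rate:
Rate = 9.6 mg/hr ÷ 1.444444 mg/mL = 6.646154 mL/hr
Time remaining = 23.74615 mL ÷ 6.646154 mL/hr = 3.572917 hr

3.6 hours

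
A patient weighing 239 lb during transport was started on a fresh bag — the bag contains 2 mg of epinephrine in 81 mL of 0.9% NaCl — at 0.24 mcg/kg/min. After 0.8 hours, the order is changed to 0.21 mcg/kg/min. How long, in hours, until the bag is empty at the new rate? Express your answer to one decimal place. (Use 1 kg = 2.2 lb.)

0.5 hours

Initial rate:
Weight = 239 lb ÷ 2.2 lb/kg = 108.6364 kg
Dose = 0.24 mcg/kg/min × 108.6364 kg = 26.07273 mcg/min
26.07273 mcg/min × 60 min/hr = 1564.364 mcg/hr
Concentration = 2 mg ÷ 81 mL = 0.02469136 mg/mL = 24.69136 mcg/mL
Rate = 1564.364 mcg/hr ÷ 24.69136 mcg/mL = 63.35673 mL/hr
Volume infused so far = 63.35673 mL/hr × 0.8 hr = 50.68538 mL
Volume remaining = 81 − 50.68538 = 30.31462 mL
New rate:
Dose = 0.21 mcg/kg/min × 108.6364 kg = 22.81364 mcg/min
22.81364 mcg/min × 60 min/hr = 1368.818 mcg/hr
Rate = 1368.818 mcg/hr ÷ 24.69136 mcg/mL = 55.43714 mL/hr
Time remaining = 30.31462 mL ÷ 55.43714 mL/hr = 0.5468287 hr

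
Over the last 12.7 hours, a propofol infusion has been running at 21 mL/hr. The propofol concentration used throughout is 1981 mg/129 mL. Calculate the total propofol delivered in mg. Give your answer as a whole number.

Concentration = 1981 mg ÷ 129 mL = 15.35659 mg/mL = 15356.59 mcg/mL
Drug rate = 21 mL/hr × 15356.59 mcg/mL = 322488.4 mcg/hr
Total = 322488.4 mcg/hr × 12.7 hr = 4095602 mcg = 4095.602 mg

4096 mg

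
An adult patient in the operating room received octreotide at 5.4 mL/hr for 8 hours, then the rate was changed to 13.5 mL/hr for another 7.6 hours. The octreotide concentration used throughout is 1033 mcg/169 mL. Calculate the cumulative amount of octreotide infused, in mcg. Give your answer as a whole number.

891 mcg

Concentration = 1033 mcg ÷ 169 mL = 6.112426 mcg/mL
Stage 1: 5.4 mL/hr × 8 hr = 43.2 mL → 43.2 mL × 6.112426 mcg/mL = 264.0568 mcg
Stage 2: 13.5 mL/hr × 7.6 hr = 102.6 mL → 102.6 mL × 6.112426 mcg/mL = 627.1349 mcg
Total = 264.0568 + 627.1349 = 891.1917 mcg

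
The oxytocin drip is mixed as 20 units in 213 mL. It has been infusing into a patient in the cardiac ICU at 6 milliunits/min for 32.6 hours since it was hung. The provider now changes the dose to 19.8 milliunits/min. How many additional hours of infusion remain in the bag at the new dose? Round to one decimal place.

Initial rate:
6 milliunits/min × 60 min/hr = 360 milliunits/hr
Concentration = 20 units ÷ 213 mL = 0.09389671 units/mL = 93.89671 milliunits/mL
Rate = 360 milliunits/hr ÷ 93.89671 milliunits/mL = 3.834 mL/hr
Volume infused so far = 3.834 mL/hr × 32.6 hr = 124.9884 mL
Volume remaining = 213 − 124.9884 = 88.0116 mL
New rate:
19.8 milliunits/min × 60 min/hr = 1188 milliunits/hr
Rate = 1188 milliunits/hr ÷ 93.89671 milliunits/mL = 12.6522 mL/hr
Time remaining = 88.0116 mL ÷ 12.6522 mL/hr = 6.956229 hr

7.0 hours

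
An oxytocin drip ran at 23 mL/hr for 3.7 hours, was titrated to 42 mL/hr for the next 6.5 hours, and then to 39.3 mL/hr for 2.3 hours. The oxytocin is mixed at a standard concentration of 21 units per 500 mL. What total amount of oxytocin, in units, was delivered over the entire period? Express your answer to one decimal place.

18.8 units

Concentration = 21 units ÷ 500 mL = 0.042 units/mL
Stage 1: 23 mL/hr × 3.7 hr = 85.1 mL → 85.1 mL × 0.042 units/mL = 3.5742 units
Stage 2: 42 mL/hr × 6.5 hr = 273 mL → 273 mL × 0.042 units/mL = 11.466 units
Stage 3: 39.3 mL/hr × 2.3 hr = 90.39 mL → 90.39 mL × 0.042 units/mL = 3.79638 units
Total = 3.5742 + 11.466 + 3.79638 = 18.83658 units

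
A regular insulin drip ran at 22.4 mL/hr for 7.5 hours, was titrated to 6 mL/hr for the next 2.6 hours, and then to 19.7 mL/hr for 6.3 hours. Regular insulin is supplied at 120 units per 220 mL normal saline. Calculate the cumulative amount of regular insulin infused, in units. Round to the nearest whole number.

168 units

Concentration = 120 units ÷ 220 mL = 0.5454545 units/mL
Stage 1: 22.4 mL/hr × 7.5 hr = 168 mL → 168 mL × 0.5454545 units/mL = 91.63636 units
Stage 2: 6 mL/hr × 2.6 hr = 15.6 mL → 15.6 mL × 0.5454545 units/mL = 8.509091 units
Stage 3: 19.7 mL/hr × 6.3 hr = 124.11 mL → 124.11 mL × 0.5454545 units/mL = 67.69636 units
Total = 91.63636 + 8.509091 + 67.69636 = 167.8418 units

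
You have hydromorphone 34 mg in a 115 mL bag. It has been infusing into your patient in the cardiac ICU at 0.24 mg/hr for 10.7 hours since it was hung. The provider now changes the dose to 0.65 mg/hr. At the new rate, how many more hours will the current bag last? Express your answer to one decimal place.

Initial rate:
Concentration = 34 mg ÷ 115 mL = 0.2956522 mg/mL
Rate = 0.24 mg/hr ÷ 0.2956522 mg/mL = 0.8117647 mL/hr
Volume infused so far = 0.8117647 mL/hr × 10.7 hr = 8.685882 mL
Volume remaining = 115 − 8.685882 = 106.3141 mL
New rate:
Rate = 0.65 mg/hr ÷ 0.2956522 mg/mL = 2.198529 mL/hr
Time remaining = 106.3141 mL ÷ 2.198529 mL/hr = 48.35692 hr

48.4 hours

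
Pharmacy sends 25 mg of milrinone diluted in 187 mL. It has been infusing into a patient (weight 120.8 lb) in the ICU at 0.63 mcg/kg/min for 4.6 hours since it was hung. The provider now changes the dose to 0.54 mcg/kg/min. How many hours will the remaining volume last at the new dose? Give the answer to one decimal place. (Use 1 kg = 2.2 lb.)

8.7 hours

Initial rate:
Weight = 120.8 lb ÷ 2.2 lb/kg = 54.90909 kg
Dose = 0.63 mcg/kg/min × 54.90909 kg = 34.59273 mcg/min
34.59273 mcg/min × 60 min/hr = 2075.564 mcg/hr
Concentration = 25 mg ÷ 187 mL = 0.1336898 mg/mL = 133.6898 mcg/mL
Rate = 2075.564 mcg/hr ÷ 133.6898 mcg/mL = 15.52522 mL/hr
Volume infused so far = 15.52522 mL/hr × 4.6 hr = 71.41599 mL
Volume remaining = 187 − 71.41599 = 115.584 mL
New rate:
Dose = 0.54 mcg/kg/min × 54.90909 kg = 29.65091 mcg/min
29.65091 mcg/min × 60 min/hr = 1779.055 mcg/hr
Rate = 1779.055 mcg/hr ÷ 133.6898 mcg/mL = 13.30733 mL/hr
Time remaining = 115.584 mL ÷ 13.30733 mL/hr = 8.685741 hr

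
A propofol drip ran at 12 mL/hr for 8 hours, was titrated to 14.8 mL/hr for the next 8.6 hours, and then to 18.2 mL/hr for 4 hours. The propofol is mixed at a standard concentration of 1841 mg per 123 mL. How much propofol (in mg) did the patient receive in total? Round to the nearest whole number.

4432 mg

Concentration = 1841 mg ÷ 123 mL = 14.96748 mg/mL
Stage 1: 12 mL/hr × 8 hr = 96 mL → 96 mL × 14.96748 mg/mL = 1436.878 mg
Stage 2: 14.8 mL/hr × 8.6 hr = 127.28 mL → 127.28 mL × 14.96748 mg/mL = 1905.061 mg
Stage 3: 18.2 mL/hr × 4 hr = 72.8 mL → 72.8 mL × 14.96748 mg/mL = 1089.633 mg
Total = 1436.878 + 1905.061 + 1089.633 = 4431.571 mg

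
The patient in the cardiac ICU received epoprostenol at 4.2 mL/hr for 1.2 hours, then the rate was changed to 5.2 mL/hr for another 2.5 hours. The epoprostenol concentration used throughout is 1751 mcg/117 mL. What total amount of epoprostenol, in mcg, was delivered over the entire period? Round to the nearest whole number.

Concentration = 1751 mcg ÷ 117 mL = 14.96581 mcg/mL
Stage 1: 4.2 mL/hr × 1.2 hr = 5.04 mL → 5.04 mL × 14.96581 mcg/mL = 75.42769 mcg
Stage 2: 5.2 mL/hr × 2.5 hr = 13 mL → 13 mL × 14.96581 mcg/mL = 194.5556 mcg
Total = 75.42769 + 194.5556 = 269.9832 mcg

270 mcg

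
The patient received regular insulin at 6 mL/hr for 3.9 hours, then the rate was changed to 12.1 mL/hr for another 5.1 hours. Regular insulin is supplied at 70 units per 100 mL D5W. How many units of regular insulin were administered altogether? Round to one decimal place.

Concentration = 70 units ÷ 100 mL = 0.7 units/mL
Stage 1: 6 mL/hr × 3.9 hr = 23.4 mL → 23.4 mL × 0.7 units/mL = 16.38 units
Stage 2: 12.1 mL/hr × 5.1 hr = 61.71 mL → 61.71 mL × 0.7 units/mL = 43.197 units
Total = 16.38 + 43.197 = 59.577 units

59.6 units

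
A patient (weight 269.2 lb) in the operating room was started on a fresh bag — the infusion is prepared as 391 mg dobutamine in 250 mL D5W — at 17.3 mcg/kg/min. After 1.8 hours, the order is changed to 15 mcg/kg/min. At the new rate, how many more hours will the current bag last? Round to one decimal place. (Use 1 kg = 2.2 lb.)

1.5 hours

Initial rate:
Weight = 269.2 lb ÷ 2.2 lb/kg = 122.3636 kg
Dose = 17.3 mcg/kg/min × 122.3636 kg = 2116.891 mcg/min
2116.891 mcg/min × 60 min/hr = 127013.5 mcg/hr
Concentration = 391 mg ÷ 250 mL = 1.564 mg/mL = 1564 mcg/mL
Rate = 127013.5 mcg/hr ÷ 1564 mcg/mL = 81.21065 mL/hr
Volume infused so far = 81.21065 mL/hr × 1.8 hr = 146.1792 mL
Volume remaining = 250 − 146.1792 = 103.8208 mL
New rate:
Dose = 15 mcg/kg/min × 122.3636 kg = 1835.455 mcg/min
1835.455 mcg/min × 60 min/hr = 110127.3 mcg/hr
Rate = 110127.3 mcg/hr ÷ 1564 mcg/mL = 70.41386 mL/hr
Time remaining = 103.8208 mL ÷ 70.41386 mL/hr = 1.474438 hr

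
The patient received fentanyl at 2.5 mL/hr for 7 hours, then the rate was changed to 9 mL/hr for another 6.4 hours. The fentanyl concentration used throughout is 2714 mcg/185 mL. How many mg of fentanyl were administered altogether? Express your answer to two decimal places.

Concentration = 2714 mcg ÷ 185 mL = 14.67027 mcg/mL
Stage 1: 2.5 mL/hr × 7 hr = 17.5 mL → 17.5 mL × 14.67027 mcg/mL = 256.7297 mcg
Stage 2: 9 mL/hr × 6.4 hr = 57.6 mL → 57.6 mL × 14.67027 mcg/mL = 845.0076 mcg
Total = 256.7297 + 845.0076 = 1101.737 mcg = 1.101737 mg

1.10 mg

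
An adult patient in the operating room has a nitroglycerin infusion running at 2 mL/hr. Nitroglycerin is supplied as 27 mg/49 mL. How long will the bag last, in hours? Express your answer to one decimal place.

Duration = 49 mL ÷ 2 mL/hr = 24.5 hr

24.5 hours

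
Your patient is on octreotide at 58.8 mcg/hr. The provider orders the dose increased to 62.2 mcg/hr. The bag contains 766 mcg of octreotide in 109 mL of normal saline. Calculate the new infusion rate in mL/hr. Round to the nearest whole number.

Concentration = 766 mcg ÷ 109 mL = 7.027523 mcg/mL
Rate = 62.2 mcg/hr ÷ 7.027523 mcg/mL = 8.850914 mL/hr

9 mL/hr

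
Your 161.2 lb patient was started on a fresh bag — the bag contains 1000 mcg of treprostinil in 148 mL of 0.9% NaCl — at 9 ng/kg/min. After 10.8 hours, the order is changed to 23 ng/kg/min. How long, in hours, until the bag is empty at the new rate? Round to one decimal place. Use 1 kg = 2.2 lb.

Initial rate:
Weight = 161.2 lb ÷ 2.2 lb/kg = 73.27273 kg
Dose = 9 ng/kg/min × 73.27273 kg = 659.4545 ng/min
659.4545 ng/min × 60 min/hr = 39567.27 ng/hr
Concentration = 1000 mcg ÷ 148 mL = 6.756757 mcg/mL = 6756.757 ng/mL
Rate = 39567.27 ng/hr ÷ 6756.757 ng/mL = 5.855956 mL/hr
Volume infused so far = 5.855956 mL/hr × 10.8 hr = 63.24433 mL
Volume remaining = 148 − 63.24433 = 84.75567 mL
New rate:
Dose = 23 ng/kg/min × 73.27273 kg = 1685.273 ng/min
1685.273 ng/min × 60 min/hr = 101116.4 ng/hr
Rate = 101116.4 ng/hr ÷ 6756.757 ng/mL = 14.96522 mL/hr
Time remaining = 84.75567 mL ÷ 14.96522 mL/hr = 5.663509 hr

5.7 hours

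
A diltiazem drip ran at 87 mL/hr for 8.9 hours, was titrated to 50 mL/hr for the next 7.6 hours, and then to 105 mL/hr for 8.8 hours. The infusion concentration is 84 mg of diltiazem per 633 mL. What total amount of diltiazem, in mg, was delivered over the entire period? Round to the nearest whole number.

Concentration = 84 mg ÷ 633 mL = 0.1327014 mg/mL
Stage 1: 87 mL/hr × 8.9 hr = 774.3 mL → 774.3 mL × 0.1327014 mg/mL = 102.7507 mg
Stage 2: 50 mL/hr × 7.6 hr = 380 mL → 380 mL × 0.1327014 mg/mL = 50.42654 mg
Stage 3: 105 mL/hr × 8.8 hr = 924 mL → 924 mL × 0.1327014 mg/mL = 122.6161 mg
Total = 102.7507 + 50.42654 + 122.6161 = 275.7934 mg

276 mg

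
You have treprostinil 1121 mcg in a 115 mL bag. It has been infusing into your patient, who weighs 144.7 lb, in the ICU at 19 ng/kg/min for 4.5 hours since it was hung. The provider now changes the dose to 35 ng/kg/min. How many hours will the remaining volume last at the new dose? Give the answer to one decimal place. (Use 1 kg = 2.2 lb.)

5.7 hours

Initial rate:
Weight = 144.7 lb ÷ 2.2 lb/kg = 65.77273 kg
Dose = 19 ng/kg/min × 65.77273 kg = 1249.682 ng/min
1249.682 ng/min × 60 min/hr = 74980.91 ng/hr
Concentration = 1121 mcg ÷ 115 mL = 9.747826 mcg/mL = 9747.826 ng/mL
Rate = 74980.91 ng/hr ÷ 9747.826 ng/mL = 7.692065 mL/hr
Volume infused so far = 7.692065 mL/hr × 4.5 hr = 34.61429 mL
Volume remaining = 115 − 34.61429 = 80.38571 mL
New rate:
Dose = 35 ng/kg/min × 65.77273 kg = 2302.045 ng/min
2302.045 ng/min × 60 min/hr = 138122.7 ng/hr
Rate = 138122.7 ng/hr ÷ 9747.826 ng/mL = 14.16959 mL/hr
Time remaining = 80.38571 mL ÷ 14.16959 mL/hr = 5.673114 hr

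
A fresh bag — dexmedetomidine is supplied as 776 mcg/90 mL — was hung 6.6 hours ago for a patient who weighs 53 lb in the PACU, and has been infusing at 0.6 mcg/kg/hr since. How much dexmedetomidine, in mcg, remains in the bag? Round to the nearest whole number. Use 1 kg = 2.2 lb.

681 mcg

Weight = 53 lb ÷ 2.2 lb/kg = 24.09091 kg
Dose = 0.6 mcg/kg/hr × 24.09091 kg = 14.45455 mcg/hr
Concentration = 776 mcg ÷ 90 mL = 8.622222 mcg/mL
Rate = 14.45455 mcg/hr ÷ 8.622222 mcg/mL = 1.676429 mL/hr
Volume infused = 1.676429 mL/hr × 6.6 hr = 11.06443 mL
Volume remaining = 90 − 11.06443 = 78.93557 mL
Drug remaining = 78.93557 mL × 8.622222 mcg/mL = 680.6 mcg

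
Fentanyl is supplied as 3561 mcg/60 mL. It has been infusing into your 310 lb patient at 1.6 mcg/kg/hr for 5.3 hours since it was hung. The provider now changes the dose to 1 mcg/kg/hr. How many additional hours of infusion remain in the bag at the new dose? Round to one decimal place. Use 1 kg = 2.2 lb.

Initial rate:
Weight = 310 lb ÷ 2.2 lb/kg = 140.9091 kg
Dose = 1.6 mcg/kg/hr × 140.9091 kg = 225.4545 mcg/hr
Concentration = 3561 mcg ÷ 60 mL = 59.35 mcg/mL
Rate = 225.4545 mcg/hr ÷ 59.35 mcg/mL = 3.798729 mL/hr
Volume infused so far = 3.798729 mL/hr × 5.3 hr = 20.13326 mL
Volume remaining = 60 − 20.13326 = 39.86674 mL
New rate:
Dose = 1 mcg/kg/hr × 140.9091 kg = 140.9091 mcg/hr
Rate = 140.9091 mcg/hr ÷ 59.35 mcg/mL = 2.374205 mL/hr
Time remaining = 39.86674 mL ÷ 2.374205 mL/hr = 16.79161 hr

16.8 hours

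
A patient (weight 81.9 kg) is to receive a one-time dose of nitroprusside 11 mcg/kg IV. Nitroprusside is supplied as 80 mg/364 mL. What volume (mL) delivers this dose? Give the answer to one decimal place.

Dose = 11 mcg/kg × 81.9 kg = 900.9 mcg
Concentration = 80 mg ÷ 364 mL = 0.2197802 mg/mL = 219.7802 mcg/mL
Volume = 900.9 mcg ÷ 219.7802 mcg/mL = 4.099095 mL

4.1 mL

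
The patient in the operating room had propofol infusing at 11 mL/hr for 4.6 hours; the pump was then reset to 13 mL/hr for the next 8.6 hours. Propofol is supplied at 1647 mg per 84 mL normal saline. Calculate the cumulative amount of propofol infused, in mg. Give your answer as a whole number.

3184 mg

Concentration = 1647 mg ÷ 84 mL = 19.60714 mg/mL
Stage 1: 11 mL/hr × 4.6 hr = 50.6 mL → 50.6 mL × 19.60714 mg/mL = 992.1214 mg
Stage 2: 13 mL/hr × 8.6 hr = 111.8 mL → 111.8 mL × 19.60714 mg/mL = 2192.079 mg
Total = 992.1214 + 2192.079 = 3184.2 mg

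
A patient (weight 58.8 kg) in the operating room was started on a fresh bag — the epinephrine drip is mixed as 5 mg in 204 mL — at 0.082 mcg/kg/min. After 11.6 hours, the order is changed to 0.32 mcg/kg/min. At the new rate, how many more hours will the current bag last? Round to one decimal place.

1.5 hours

Initial rate:
Dose = 0.082 mcg/kg/min × 58.8 kg = 4.8216 mcg/min
4.8216 mcg/min × 60 min/hr = 289.296 mcg/hr
Concentration = 5 mg ÷ 204 mL = 0.0245098 mg/mL = 24.5098 mcg/mL
Rate = 289.296 mcg/hr ÷ 24.5098 mcg/mL = 11.80328 mL/hr
Volume infused so far = 11.80328 mL/hr × 11.6 hr = 136.918 mL
Volume remaining = 204 − 136.918 = 67.08199 mL
New rate:
Dose = 0.32 mcg/kg/min × 58.8 kg = 18.816 mcg/min
18.816 mcg/min × 60 min/hr = 1128.96 mcg/hr
Rate = 1128.96 mcg/hr ÷ 24.5098 mcg/mL = 46.06157 mL/hr
Time remaining = 67.08199 mL ÷ 46.06157 mL/hr = 1.456355 hr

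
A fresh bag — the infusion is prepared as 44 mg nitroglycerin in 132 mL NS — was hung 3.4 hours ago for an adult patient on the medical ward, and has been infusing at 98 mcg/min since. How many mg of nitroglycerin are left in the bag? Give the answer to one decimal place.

98 mcg/min × 60 min/hr = 5880 mcg/hr
Concentration = 44 mg ÷ 132 mL = 0.3333333 mg/mL = 333.3333 mcg/mL
Rate = 5880 mcg/hr ÷ 333.3333 mcg/mL = 17.64 mL/hr
Volume infused = 17.64 mL/hr × 3.4 hr = 59.976 mL
Volume remaining = 132 − 59.976 = 72.024 mL
Drug remaining = 72.024 mL × 333.3333 mcg/mL = 24008 mcg = 24.008 mg

24.0 mg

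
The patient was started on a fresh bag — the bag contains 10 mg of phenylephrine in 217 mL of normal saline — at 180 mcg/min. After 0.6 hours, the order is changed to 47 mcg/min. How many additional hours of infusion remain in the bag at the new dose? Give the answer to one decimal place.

Initial rate:
180 mcg/min × 60 min/hr = 10800 mcg/hr
Concentration = 10 mg ÷ 217 mL = 0.04608295 mg/mL = 46.08295 mcg/mL
Rate = 10800 mcg/hr ÷ 46.08295 mcg/mL = 234.36 mL/hr
Volume infused so far = 234.36 mL/hr × 0.6 hr = 140.616 mL
Volume remaining = 217 − 140.616 = 76.384 mL
New rate:
47 mcg/min × 60 min/hr = 2820 mcg/hr
Rate = 2820 mcg/hr ÷ 46.08295 mcg/mL = 61.194 mL/hr
Time remaining = 76.384 mL ÷ 61.194 mL/hr = 1.248227 hr

1.2 hours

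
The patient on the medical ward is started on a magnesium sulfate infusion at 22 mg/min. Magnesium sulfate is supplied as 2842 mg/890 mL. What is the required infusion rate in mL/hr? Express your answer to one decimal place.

413.4 mL/hr

22 mg/min × 60 min/hr = 1320 mg/hr
Concentration = 2842 mg ÷ 890 mL = 3.193258 mg/mL
Rate = 1320 mg/hr ÷ 3.193258 mg/mL = 413.3709 mL/hr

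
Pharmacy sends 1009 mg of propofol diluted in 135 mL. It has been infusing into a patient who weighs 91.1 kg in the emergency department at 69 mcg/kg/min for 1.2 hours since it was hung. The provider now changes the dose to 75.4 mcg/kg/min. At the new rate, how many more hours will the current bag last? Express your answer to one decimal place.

Initial rate:
Dose = 69 mcg/kg/min × 91.1 kg = 6285.9 mcg/min
6285.9 mcg/min × 60 min/hr = 377154 mcg/hr
Concentration = 1009 mg ÷ 135 mL = 7.474074 mg/mL = 7474.074 mcg/mL
Rate = 377154 mcg/hr ÷ 7474.074 mcg/mL = 50.46164 mL/hr
Volume infused so far = 50.46164 mL/hr × 1.2 hr = 60.55396 mL
Volume remaining = 135 − 60.55396 = 74.44604 mL
New rate:
Dose = 75.4 mcg/kg/min × 91.1 kg = 6868.94 mcg/min
6868.94 mcg/min × 60 min/hr = 412136.4 mcg/hr
Rate = 412136.4 mcg/hr ÷ 7474.074 mcg/mL = 55.14213 mL/hr
Time remaining = 74.44604 mL ÷ 55.14213 mL/hr = 1.350075 hr

1.4 hours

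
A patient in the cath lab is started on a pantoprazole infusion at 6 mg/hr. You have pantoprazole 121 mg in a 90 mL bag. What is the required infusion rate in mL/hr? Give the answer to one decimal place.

4.5 mL/hr

Concentration = 121 mg ÷ 90 mL = 1.344444 mg/mL
Rate = 6 mg/hr ÷ 1.344444 mg/mL = 4.46281 mL/hr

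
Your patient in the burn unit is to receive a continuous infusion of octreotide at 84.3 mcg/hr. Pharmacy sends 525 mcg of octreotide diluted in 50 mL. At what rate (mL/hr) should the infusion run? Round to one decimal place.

8.0 mL/hr

Concentration = 525 mcg ÷ 50 mL = 10.5 mcg/mL
Rate = 84.3 mcg/hr ÷ 10.5 mcg/mL = 8.028571 mL/hr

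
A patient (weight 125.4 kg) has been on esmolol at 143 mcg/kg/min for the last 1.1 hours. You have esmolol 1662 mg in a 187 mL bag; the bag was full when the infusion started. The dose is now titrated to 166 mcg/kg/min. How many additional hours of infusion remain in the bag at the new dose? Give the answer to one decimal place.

Initial rate:
Dose = 143 mcg/kg/min × 125.4 kg = 17932.2 mcg/min
17932.2 mcg/min × 60 min/hr = 1075932 mcg/hr
Concentration = 1662 mg ÷ 187 mL = 8.887701 mg/mL = 8887.701 mcg/mL
Rate = 1075932 mcg/hr ÷ 8887.701 mcg/mL = 121.0585 mL/hr
Volume infused so far = 121.0585 mL/hr × 1.1 hr = 133.1644 mL
Volume remaining = 187 − 133.1644 = 53.83561 mL
New rate:
Dose = 166 mcg/kg/min × 125.4 kg = 20816.4 mcg/min
20816.4 mcg/min × 60 min/hr = 1248984 mcg/hr
Rate = 1248984 mcg/hr ÷ 8887.701 mcg/mL = 140.5295 mL/hr
Time remaining = 53.83561 mL ÷ 140.5295 mL/hr = 0.3830912 hr

0.4 hours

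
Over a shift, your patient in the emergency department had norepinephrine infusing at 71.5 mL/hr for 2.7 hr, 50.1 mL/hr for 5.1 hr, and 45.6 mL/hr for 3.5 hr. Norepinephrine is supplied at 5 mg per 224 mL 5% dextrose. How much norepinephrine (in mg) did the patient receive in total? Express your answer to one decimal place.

Concentration = 5 mg ÷ 224 mL = 0.02232143 mg/mL
Stage 1: 71.5 mL/hr × 2.7 hr = 193.05 mL → 193.05 mL × 0.02232143 mg/mL = 4.309152 mg
Stage 2: 50.1 mL/hr × 5.1 hr = 255.51 mL → 255.51 mL × 0.02232143 mg/mL = 5.703348 mg
Stage 3: 45.6 mL/hr × 3.5 hr = 159.6 mL → 159.6 mL × 0.02232143 mg/mL = 3.5625 mg
Total = 4.309152 + 5.703348 + 3.5625 = 13.575 mg

13.6 mg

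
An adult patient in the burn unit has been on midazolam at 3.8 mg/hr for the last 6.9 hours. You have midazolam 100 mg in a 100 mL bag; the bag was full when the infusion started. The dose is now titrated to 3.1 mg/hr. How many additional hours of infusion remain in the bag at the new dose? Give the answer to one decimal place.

23.8 hours

Initial rate:
Concentration = 100 mg ÷ 100 mL = 1 mg/mL
Rate = 3.8 mg/hr ÷ 1 mg/mL = 3.8 mL/hr
Volume infused so far = 3.8 mL/hr × 6.9 hr = 26.22 mL
Volume remaining = 100 − 26.22 = 73.78 mL
New rate:
Rate = 3.1 mg/hr ÷ 1 mg/mL = 3.1 mL/hr
Time remaining = 73.78 mL ÷ 3.1 mL/hr = 23.8 hr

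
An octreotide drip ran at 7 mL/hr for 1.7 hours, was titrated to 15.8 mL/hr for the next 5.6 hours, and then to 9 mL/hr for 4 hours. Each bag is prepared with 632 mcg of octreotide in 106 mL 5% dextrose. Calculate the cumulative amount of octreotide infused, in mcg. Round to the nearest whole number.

Concentration = 632 mcg ÷ 106 mL = 5.962264 mcg/mL
Stage 1: 7 mL/hr × 1.7 hr = 11.9 mL → 11.9 mL × 5.962264 mcg/mL = 70.95094 mcg
Stage 2: 15.8 mL/hr × 5.6 hr = 88.48 mL → 88.48 mL × 5.962264 mcg/mL = 527.5411 mcg
Stage 3: 9 mL/hr × 4 hr = 36 mL → 36 mL × 5.962264 mcg/mL = 214.6415 mcg
Total = 70.95094 + 527.5411 + 214.6415 = 813.1336 mcg

813 mcg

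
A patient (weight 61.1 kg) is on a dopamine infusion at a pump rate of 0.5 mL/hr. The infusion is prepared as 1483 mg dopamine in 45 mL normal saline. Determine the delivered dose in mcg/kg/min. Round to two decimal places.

4.49 mcg/kg/min

Concentration = 1483 mg ÷ 45 mL = 32.95556 mg/mL = 32955.56 mcg/mL
Drug rate = 0.5 mL/hr × 32955.56 mcg/mL = 16477.78 mcg/hr
16477.78 mcg/hr ÷ 60 min/hr = 274.6296 mcg/min
274.6296 mcg/min ÷ 61.1 kg = 4.494757 mcg/kg/min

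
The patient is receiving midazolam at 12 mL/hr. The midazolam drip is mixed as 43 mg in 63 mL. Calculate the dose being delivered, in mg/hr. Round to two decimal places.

8.19 mg/hr

Concentration = 43 mg ÷ 63 mL = 0.6825397 mg/mL
Drug rate = 12 mL/hr × 0.6825397 mg/mL = 8.190476 mg/hr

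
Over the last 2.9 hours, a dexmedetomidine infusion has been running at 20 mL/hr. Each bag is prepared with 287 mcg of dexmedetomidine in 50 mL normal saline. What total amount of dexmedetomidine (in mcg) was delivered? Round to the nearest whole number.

Concentration = 287 mcg ÷ 50 mL = 5.74 mcg/mL
Drug rate = 20 mL/hr × 5.74 mcg/mL = 114.8 mcg/hr
Total = 114.8 mcg/hr × 2.9 hr = 332.92 mcg

333 mcg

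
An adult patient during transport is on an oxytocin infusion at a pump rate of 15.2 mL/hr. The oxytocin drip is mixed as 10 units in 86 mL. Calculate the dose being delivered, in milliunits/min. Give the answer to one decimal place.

29.5 milliunits/min

Concentration = 10 units ÷ 86 mL = 0.1162791 units/mL = 116.2791 milliunits/mL
Drug rate = 15.2 mL/hr × 116.2791 milliunits/mL = 1767.442 milliunits/hr
1767.442 milliunits/hr ÷ 60 min/hr = 29.45736 milliunits/min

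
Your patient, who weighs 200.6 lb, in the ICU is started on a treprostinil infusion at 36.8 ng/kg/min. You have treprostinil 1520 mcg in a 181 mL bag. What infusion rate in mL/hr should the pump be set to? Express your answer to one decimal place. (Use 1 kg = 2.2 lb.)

24.0 mL/hr

Weight = 200.6 lb ÷ 2.2 lb/kg = 91.18182 kg
Dose = 36.8 ng/kg/min × 91.18182 kg = 3355.491 ng/min
3355.491 ng/min × 60 min/hr = 201329.5 ng/hr
Concentration = 1520 mcg ÷ 181 mL = 8.39779 mcg/mL = 8397.79 ng/mL
Rate = 201329.5 ng/hr ÷ 8397.79 ng/mL = 23.9741 mL/hr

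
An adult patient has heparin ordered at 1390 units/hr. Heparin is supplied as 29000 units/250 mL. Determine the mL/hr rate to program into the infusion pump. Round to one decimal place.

12.0 mL/hr

Concentration = 29000 units ÷ 250 mL = 116 units/mL
Rate = 1390 units/hr ÷ 116 units/mL = 11.98276 mL/hr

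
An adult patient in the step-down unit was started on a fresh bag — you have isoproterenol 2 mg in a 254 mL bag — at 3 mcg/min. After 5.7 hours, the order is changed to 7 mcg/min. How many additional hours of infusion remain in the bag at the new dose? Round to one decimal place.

Initial rate:
3 mcg/min × 60 min/hr = 180 mcg/hr
Concentration = 2 mg ÷ 254 mL = 0.007874016 mg/mL = 7.874016 mcg/mL
Rate = 180 mcg/hr ÷ 7.874016 mcg/mL = 22.86 mL/hr
Volume infused so far = 22.86 mL/hr × 5.7 hr = 130.302 mL
Volume remaining = 254 − 130.302 = 123.698 mL
New rate:
7 mcg/min × 60 min/hr = 420 mcg/hr
Rate = 420 mcg/hr ÷ 7.874016 mcg/mL = 53.34 mL/hr
Time remaining = 123.698 mL ÷ 53.34 mL/hr = 2.319048 hr

2.3 hours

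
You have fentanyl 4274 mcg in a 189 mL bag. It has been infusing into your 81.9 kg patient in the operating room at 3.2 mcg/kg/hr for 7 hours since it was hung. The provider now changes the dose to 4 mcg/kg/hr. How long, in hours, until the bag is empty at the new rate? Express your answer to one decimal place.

Initial rate:
Dose = 3.2 mcg/kg/hr × 81.9 kg = 262.08 mcg/hr
Concentration = 4274 mcg ÷ 189 mL = 22.61376 mcg/mL
Rate = 262.08 mcg/hr ÷ 22.61376 mcg/mL = 11.58941 mL/hr
Volume infused so far = 11.58941 mL/hr × 7 hr = 81.12584 mL
Volume remaining = 189 − 81.12584 = 107.8742 mL
New rate:
Dose = 4 mcg/kg/hr × 81.9 kg = 327.6 mcg/hr
Rate = 327.6 mcg/hr ÷ 22.61376 mcg/mL = 14.48676 mL/hr
Time remaining = 107.8742 mL ÷ 14.48676 mL/hr = 7.446398 hr

7.4 hours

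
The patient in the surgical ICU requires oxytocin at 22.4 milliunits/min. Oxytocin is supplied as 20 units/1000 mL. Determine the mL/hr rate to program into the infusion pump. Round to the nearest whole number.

67 mL/hr

22.4 milliunits/min × 60 min/hr = 1344 milliunits/hr
Concentration = 20 units ÷ 1000 mL = 0.02 units/mL = 20 milliunits/mL
Rate = 1344 milliunits/hr ÷ 20 milliunits/mL = 67.2 mL/hr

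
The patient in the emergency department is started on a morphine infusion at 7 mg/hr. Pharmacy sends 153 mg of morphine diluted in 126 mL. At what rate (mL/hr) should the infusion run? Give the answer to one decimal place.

Concentration = 153 mg ÷ 126 mL = 1.214286 mg/mL
Rate = 7 mg/hr ÷ 1.214286 mg/mL = 5.764706 mL/hr

5.8 mL/hr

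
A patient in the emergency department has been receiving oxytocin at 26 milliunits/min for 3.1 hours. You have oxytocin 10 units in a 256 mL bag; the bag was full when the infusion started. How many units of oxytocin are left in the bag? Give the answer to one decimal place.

5.2 units

26 milliunits/min × 60 min/hr = 1560 milliunits/hr
Concentration = 10 units ÷ 256 mL = 0.0390625 units/mL = 39.0625 milliunits/mL
Rate = 1560 milliunits/hr ÷ 39.0625 milliunits/mL = 39.936 mL/hr
Volume infused = 39.936 mL/hr × 3.1 hr = 123.8016 mL
Volume remaining = 256 − 123.8016 = 132.1984 mL
Drug remaining = 132.1984 mL × 39.0625 milliunits/mL = 5164 milliunits = 5.164 units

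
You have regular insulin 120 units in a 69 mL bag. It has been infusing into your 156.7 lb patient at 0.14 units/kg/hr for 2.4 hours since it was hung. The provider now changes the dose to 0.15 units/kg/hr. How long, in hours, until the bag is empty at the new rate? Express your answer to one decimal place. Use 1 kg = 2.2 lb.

Initial rate:
Weight = 156.7 lb ÷ 2.2 lb/kg = 71.22727 kg
Dose = 0.14 units/kg/hr × 71.22727 kg = 9.971818 units/hr
Concentration = 120 units ÷ 69 mL = 1.73913 units/mL
Rate = 9.971818 units/hr ÷ 1.73913 units/mL = 5.733795 mL/hr
Volume infused so far = 5.733795 mL/hr × 2.4 hr = 13.76111 mL
Volume remaining = 69 − 13.76111 = 55.23889 mL
New rate:
Dose = 0.15 units/kg/hr × 71.22727 kg = 10.68409 units/hr
Rate = 10.68409 units/hr ÷ 1.73913 units/mL = 6.143352 mL/hr
Time remaining = 55.23889 mL ÷ 6.143352 mL/hr = 8.991653 hr

9.0 hours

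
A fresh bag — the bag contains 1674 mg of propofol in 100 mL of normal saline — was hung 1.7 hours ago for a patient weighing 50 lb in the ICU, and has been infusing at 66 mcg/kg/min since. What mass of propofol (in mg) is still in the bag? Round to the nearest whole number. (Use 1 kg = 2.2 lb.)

1521 mg

Weight = 50 lb ÷ 2.2 lb/kg = 22.72727 kg
Dose = 66 mcg/kg/min × 22.72727 kg = 1500 mcg/min
1500 mcg/min × 60 min/hr = 90000 mcg/hr
Concentration = 1674 mg ÷ 100 mL = 16.74 mg/mL = 16740 mcg/mL
Rate = 90000 mcg/hr ÷ 16740 mcg/mL = 5.376344 mL/hr
Volume infused = 5.376344 mL/hr × 1.7 hr = 9.139785 mL
Volume remaining = 100 − 9.139785 = 90.86022 mL
Drug remaining = 90.86022 mL × 16740 mcg/mL = 1521000 mcg = 1521 mg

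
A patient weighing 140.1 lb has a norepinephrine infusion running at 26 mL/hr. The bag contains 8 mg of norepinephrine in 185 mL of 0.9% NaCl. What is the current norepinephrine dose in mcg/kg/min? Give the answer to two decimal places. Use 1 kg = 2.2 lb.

Weight = 140.1 lb ÷ 2.2 lb/kg = 63.68182 kg
Concentration = 8 mg ÷ 185 mL = 0.04324324 mg/mL = 43.24324 mcg/mL
Drug rate = 26 mL/hr × 43.24324 mcg/mL = 1124.324 mcg/hr
1124.324 mcg/hr ÷ 60 min/hr = 18.73874 mcg/min
18.73874 mcg/min ÷ 63.68182 kg = 0.2942557 mcg/kg/min

0.29 mcg/kg/min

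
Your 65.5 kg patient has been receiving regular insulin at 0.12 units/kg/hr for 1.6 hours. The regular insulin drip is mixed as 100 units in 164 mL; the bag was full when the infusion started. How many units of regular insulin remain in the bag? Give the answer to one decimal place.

Dose = 0.12 units/kg/hr × 65.5 kg = 7.86 units/hr
Concentration = 100 units ÷ 164 mL = 0.6097561 units/mL
Rate = 7.86 units/hr ÷ 0.6097561 units/mL = 12.8904 mL/hr
Volume infused = 12.8904 mL/hr × 1.6 hr = 20.62464 mL
Volume remaining = 164 − 20.62464 = 143.3754 mL
Drug remaining = 143.3754 mL × 0.6097561 units/mL = 87.424 units

87.4 units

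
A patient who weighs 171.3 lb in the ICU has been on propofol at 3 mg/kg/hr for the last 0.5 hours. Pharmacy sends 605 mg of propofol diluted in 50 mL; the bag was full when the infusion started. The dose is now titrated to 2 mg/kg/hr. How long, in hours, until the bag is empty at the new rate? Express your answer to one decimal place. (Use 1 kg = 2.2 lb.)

3.1 hours

Initial rate:
Weight = 171.3 lb ÷ 2.2 lb/kg = 77.86364 kg
Dose = 3 mg/kg/hr × 77.86364 kg = 233.5909 mg/hr
Concentration = 605 mg ÷ 50 mL = 12.1 mg/mL
Rate = 233.5909 mg/hr ÷ 12.1 mg/mL = 19.30503 mL/hr
Volume infused so far = 19.30503 mL/hr × 0.5 hr = 9.652517 mL
Volume remaining = 50 − 9.652517 = 40.34748 mL
New rate:
Dose = 2 mg/kg/hr × 77.86364 kg = 155.7273 mg/hr
Rate = 155.7273 mg/hr ÷ 12.1 mg/mL = 12.87002 mL/hr
Time remaining = 40.34748 mL ÷ 12.87002 mL/hr = 3.134997 hr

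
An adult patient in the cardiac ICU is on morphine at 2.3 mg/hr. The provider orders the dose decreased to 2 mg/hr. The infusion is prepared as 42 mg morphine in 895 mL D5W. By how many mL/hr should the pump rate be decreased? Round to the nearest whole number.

At the current dose:
Concentration = 42 mg ÷ 895 mL = 0.04692737 mg/mL
Rate = 2.3 mg/hr ÷ 0.04692737 mg/mL = 49.0119 mL/hr
At the new dose:
Rate = 2 mg/hr ÷ 0.04692737 mg/mL = 42.61905 mL/hr
Change = 42.61905 − 49.0119 = -6.392857 mL/hr → 6.392857 mL/hr decrease

6 mL/hr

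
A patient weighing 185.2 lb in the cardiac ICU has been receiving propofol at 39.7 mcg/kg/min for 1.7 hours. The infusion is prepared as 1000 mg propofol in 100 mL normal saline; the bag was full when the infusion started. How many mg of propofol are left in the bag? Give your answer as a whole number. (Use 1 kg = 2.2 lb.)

659 mg

Weight = 185.2 lb ÷ 2.2 lb/kg = 84.18182 kg
Dose = 39.7 mcg/kg/min × 84.18182 kg = 3342.018 mcg/min
3342.018 mcg/min × 60 min/hr = 200521.1 mcg/hr
Concentration = 1000 mg ÷ 100 mL = 10 mg/mL = 10000 mcg/mL
Rate = 200521.1 mcg/hr ÷ 10000 mcg/mL = 20.05211 mL/hr
Volume infused = 20.05211 mL/hr × 1.7 hr = 34.08859 mL
Volume remaining = 100 − 34.08859 = 65.91141 mL
Drug remaining = 65.91141 mL × 10000 mcg/mL = 659114.1 mcg = 659.1141 mg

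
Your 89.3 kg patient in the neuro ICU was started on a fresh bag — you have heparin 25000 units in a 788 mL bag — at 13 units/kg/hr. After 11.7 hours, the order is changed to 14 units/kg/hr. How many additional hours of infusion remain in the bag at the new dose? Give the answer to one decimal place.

Initial rate:
Dose = 13 units/kg/hr × 89.3 kg = 1160.9 units/hr
Concentration = 25000 units ÷ 788 mL = 31.72589 units/mL
Rate = 1160.9 units/hr ÷ 31.72589 units/mL = 36.59157 mL/hr
Volume infused so far = 36.59157 mL/hr × 11.7 hr = 428.1213 mL
Volume remaining = 788 − 428.1213 = 359.8787 mL
New rate:
Dose = 14 units/kg/hr × 89.3 kg = 1250.2 units/hr
Rate = 1250.2 units/hr ÷ 31.72589 units/mL = 39.4063 mL/hr
Time remaining = 359.8787 mL ÷ 39.4063 mL/hr = 9.132515 hr

9.1 hours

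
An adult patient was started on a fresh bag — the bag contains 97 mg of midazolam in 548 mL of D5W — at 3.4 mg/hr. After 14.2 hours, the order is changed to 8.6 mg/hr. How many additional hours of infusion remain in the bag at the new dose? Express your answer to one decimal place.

Initial rate:
Concentration = 97 mg ÷ 548 mL = 0.1770073 mg/mL
Rate = 3.4 mg/hr ÷ 0.1770073 mg/mL = 19.20825 mL/hr
Volume infused so far = 19.20825 mL/hr × 14.2 hr = 272.7571 mL
Volume remaining = 548 − 272.7571 = 275.2429 mL
New rate:
Rate = 8.6 mg/hr ÷ 0.1770073 mg/mL = 48.58557 mL/hr
Time remaining = 275.2429 mL ÷ 48.58557 mL/hr = 5.665116 hr

5.7 hours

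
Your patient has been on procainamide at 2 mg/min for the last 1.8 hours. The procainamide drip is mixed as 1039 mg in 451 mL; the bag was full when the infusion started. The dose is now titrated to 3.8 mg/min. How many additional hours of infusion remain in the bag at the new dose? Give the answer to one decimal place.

3.6 hours

Initial rate:
2 mg/min × 60 min/hr = 120 mg/hr
Concentration = 1039 mg ÷ 451 mL = 2.303769 mg/mL
Rate = 120 mg/hr ÷ 2.303769 mg/mL = 52.08855 mL/hr
Volume infused so far = 52.08855 mL/hr × 1.8 hr = 93.75938 mL
Volume remaining = 451 − 93.75938 = 357.2406 mL
New rate:
3.8 mg/min × 60 min/hr = 228 mg/hr
Rate = 228 mg/hr ÷ 2.303769 mg/mL = 98.96824 mL/hr
Time remaining = 357.2406 mL ÷ 98.96824 mL/hr = 3.609649 hr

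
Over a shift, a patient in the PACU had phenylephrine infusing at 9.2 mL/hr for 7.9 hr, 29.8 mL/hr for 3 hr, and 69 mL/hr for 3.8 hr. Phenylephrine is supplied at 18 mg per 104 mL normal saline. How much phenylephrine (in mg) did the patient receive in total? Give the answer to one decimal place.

73.4 mg

Concentration = 18 mg ÷ 104 mL = 0.1730769 mg/mL
Stage 1: 9.2 mL/hr × 7.9 hr = 72.68 mL → 72.68 mL × 0.1730769 mg/mL = 12.57923 mg
Stage 2: 29.8 mL/hr × 3 hr = 89.4 mL → 89.4 mL × 0.1730769 mg/mL = 15.47308 mg
Stage 3: 69 mL/hr × 3.8 hr = 262.2 mL → 262.2 mL × 0.1730769 mg/mL = 45.38077 mg
Total = 12.57923 + 15.47308 + 45.38077 = 73.43308 mg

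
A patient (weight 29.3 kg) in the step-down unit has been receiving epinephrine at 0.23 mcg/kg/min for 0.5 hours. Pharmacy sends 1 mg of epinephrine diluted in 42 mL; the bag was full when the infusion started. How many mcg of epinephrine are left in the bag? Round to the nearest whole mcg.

798 mcg

Dose = 0.23 mcg/kg/min × 29.3 kg = 6.739 mcg/min
6.739 mcg/min × 60 min/hr = 404.34 mcg/hr
Concentration = 1 mg ÷ 42 mL = 0.02380952 mg/mL = 23.80952 mcg/mL
Rate = 404.34 mcg/hr ÷ 23.80952 mcg/mL = 16.98228 mL/hr
Volume infused = 16.98228 mL/hr × 0.5 hr = 8.49114 mL
Volume remaining = 42 − 8.49114 = 33.50886 mL
Drug remaining = 33.50886 mL × 23.80952 mcg/mL = 797.83 mcg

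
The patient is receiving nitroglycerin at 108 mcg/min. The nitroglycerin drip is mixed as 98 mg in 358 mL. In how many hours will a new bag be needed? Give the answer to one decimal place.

108 mcg/min × 60 min/hr = 6480 mcg/hr
Concentration = 98 mg ÷ 358 mL = 0.273743 mg/mL = 273.743 mcg/mL
Rate = 6480 mcg/hr ÷ 273.743 mcg/mL = 23.67184 mL/hr
Duration = 358 mL ÷ 23.67184 mL/hr = 15.12346 hr

15.1 hours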